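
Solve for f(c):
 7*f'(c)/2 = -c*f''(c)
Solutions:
 f(c) = C1 + C2/c^(5/2)


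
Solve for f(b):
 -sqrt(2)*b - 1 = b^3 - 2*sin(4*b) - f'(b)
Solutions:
 f(b) = C1 + b^4/4 + sqrt(2)*b^2/2 + b + cos(4*b)/2


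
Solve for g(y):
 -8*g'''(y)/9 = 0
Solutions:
 g(y) = C1 + C2*y + C3*y^2


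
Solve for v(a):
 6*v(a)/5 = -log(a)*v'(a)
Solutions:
 v(a) = C1*exp(-6*li(a)/5)


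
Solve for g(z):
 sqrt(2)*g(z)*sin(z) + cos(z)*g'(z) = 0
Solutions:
 g(z) = C1*cos(z)^(sqrt(2))


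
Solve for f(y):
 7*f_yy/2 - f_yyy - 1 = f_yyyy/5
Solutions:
 f(y) = C1 + C2*y + C3*exp(y*(-5 + sqrt(95))/2) + C4*exp(-y*(5 + sqrt(95))/2) + y^2/7


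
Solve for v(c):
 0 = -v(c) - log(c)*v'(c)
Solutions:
 v(c) = C1*exp(-li(c))


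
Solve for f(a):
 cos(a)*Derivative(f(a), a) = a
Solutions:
 f(a) = C1 + Integral(a/cos(a), a)


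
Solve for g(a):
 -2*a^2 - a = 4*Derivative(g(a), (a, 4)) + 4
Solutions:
 g(a) = C1 + C2*a + C3*a^2 + C4*a^3 - a^6/720 - a^5/480 - a^4/24


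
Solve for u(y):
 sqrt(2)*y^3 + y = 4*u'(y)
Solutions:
 u(y) = C1 + sqrt(2)*y^4/16 + y^2/8


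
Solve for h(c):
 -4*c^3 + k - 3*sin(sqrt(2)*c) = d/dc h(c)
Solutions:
 h(c) = C1 - c^4 + c*k + 3*sqrt(2)*cos(sqrt(2)*c)/2


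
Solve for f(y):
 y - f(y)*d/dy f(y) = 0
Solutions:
 f(y) = -sqrt(C1 + y^2)
 f(y) = sqrt(C1 + y^2)


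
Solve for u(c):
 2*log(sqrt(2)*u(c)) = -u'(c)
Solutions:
 Integral(1/(2*log(_y) + log(2)), (_y, u(c))) = C1 - c


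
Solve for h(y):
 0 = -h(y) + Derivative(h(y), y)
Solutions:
 h(y) = C1*exp(y)


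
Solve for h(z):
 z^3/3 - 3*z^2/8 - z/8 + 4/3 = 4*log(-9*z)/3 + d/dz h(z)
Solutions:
 h(z) = C1 + z^4/12 - z^3/8 - z^2/16 - 4*z*log(-z)/3 + 8*z*(1 - log(3))/3


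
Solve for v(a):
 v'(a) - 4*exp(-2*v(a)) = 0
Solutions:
 v(a) = log(-sqrt(C1 + 8*a))
 v(a) = log(C1 + 8*a)/2


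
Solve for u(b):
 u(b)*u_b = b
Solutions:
 u(b) = -sqrt(C1 + b^2)
 u(b) = sqrt(C1 + b^2)


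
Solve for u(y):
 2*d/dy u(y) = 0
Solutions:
 u(y) = C1


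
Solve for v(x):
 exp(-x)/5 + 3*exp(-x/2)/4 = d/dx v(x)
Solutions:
 v(x) = C1 - exp(-x)/5 - 3*exp(-x/2)/2


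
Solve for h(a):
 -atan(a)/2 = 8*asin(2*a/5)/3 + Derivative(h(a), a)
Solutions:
 h(a) = C1 - 8*a*asin(2*a/5)/3 - a*atan(a)/2 - 4*sqrt(25 - 4*a^2)/3 + log(a^2 + 1)/4


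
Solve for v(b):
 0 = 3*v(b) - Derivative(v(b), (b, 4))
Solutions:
 v(b) = C1*exp(-3^(1/4)*b) + C2*exp(3^(1/4)*b) + C3*sin(3^(1/4)*b) + C4*cos(3^(1/4)*b)


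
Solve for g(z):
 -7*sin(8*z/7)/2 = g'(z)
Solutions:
 g(z) = C1 + 49*cos(8*z/7)/16


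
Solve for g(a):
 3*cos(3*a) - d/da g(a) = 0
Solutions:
 g(a) = C1 + sin(3*a)


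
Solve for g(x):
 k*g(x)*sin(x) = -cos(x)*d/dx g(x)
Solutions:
 g(x) = C1*exp(k*log(cos(x)))


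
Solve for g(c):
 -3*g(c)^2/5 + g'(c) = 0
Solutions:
 g(c) = -5/(C1 + 3*c)


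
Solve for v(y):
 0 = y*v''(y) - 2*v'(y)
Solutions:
 v(y) = C1 + C2*y^3


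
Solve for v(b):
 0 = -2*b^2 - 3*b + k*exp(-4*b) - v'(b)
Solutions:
 v(b) = C1 - 2*b^3/3 - 3*b^2/2 - k*exp(-4*b)/4


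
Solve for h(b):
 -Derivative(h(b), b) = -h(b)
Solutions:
 h(b) = C1*exp(b)


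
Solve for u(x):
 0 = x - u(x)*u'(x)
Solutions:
 u(x) = -sqrt(C1 + x^2)
 u(x) = sqrt(C1 + x^2)


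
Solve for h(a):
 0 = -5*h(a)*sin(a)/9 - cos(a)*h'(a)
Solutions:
 h(a) = C1*cos(a)^(5/9)


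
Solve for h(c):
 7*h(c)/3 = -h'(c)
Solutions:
 h(c) = C1*exp(-7*c/3)


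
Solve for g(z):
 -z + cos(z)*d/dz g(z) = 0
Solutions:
 g(z) = C1 + Integral(z/cos(z), z)


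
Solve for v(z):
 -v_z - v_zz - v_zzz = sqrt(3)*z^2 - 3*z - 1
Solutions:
 v(z) = C1 - sqrt(3)*z^3/3 + 3*z^2/2 + sqrt(3)*z^2 - 2*z + (C2*sin(sqrt(3)*z/2) + C3*cos(sqrt(3)*z/2))*exp(-z/2)


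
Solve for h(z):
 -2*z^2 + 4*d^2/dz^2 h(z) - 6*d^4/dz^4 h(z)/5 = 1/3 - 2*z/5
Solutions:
 h(z) = C1 + C2*z + C3*exp(-sqrt(30)*z/3) + C4*exp(sqrt(30)*z/3) + z^4/24 - z^3/60 + 23*z^2/120


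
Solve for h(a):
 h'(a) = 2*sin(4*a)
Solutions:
 h(a) = C1 - cos(4*a)/2


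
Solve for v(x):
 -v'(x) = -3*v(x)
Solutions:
 v(x) = C1*exp(3*x)


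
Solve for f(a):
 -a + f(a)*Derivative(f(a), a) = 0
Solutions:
 f(a) = -sqrt(C1 + a^2)
 f(a) = sqrt(C1 + a^2)


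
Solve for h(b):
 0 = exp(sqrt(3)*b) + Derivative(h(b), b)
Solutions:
 h(b) = C1 - sqrt(3)*exp(sqrt(3)*b)/3


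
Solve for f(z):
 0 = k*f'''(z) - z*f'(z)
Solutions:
 f(z) = C1 + Integral(C2*airyai(z*(1/k)^(1/3)) + C3*airybi(z*(1/k)^(1/3)), z)


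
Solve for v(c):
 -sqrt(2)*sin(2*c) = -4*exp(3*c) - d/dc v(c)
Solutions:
 v(c) = C1 - 4*exp(3*c)/3 - sqrt(2)*cos(2*c)/2


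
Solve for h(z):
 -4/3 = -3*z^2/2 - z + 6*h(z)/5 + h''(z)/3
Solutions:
 h(z) = C1*sin(3*sqrt(10)*z/5) + C2*cos(3*sqrt(10)*z/5) + 5*z^2/4 + 5*z/6 - 65/36


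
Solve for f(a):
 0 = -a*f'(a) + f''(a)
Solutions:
 f(a) = C1 + C2*erfi(sqrt(2)*a/2)


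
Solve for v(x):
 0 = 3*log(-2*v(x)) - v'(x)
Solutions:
 -Integral(1/(log(-_y) + log(2)), (_y, v(x)))/3 = C1 - x


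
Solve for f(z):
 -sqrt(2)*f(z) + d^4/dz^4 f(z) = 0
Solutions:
 f(z) = C1*exp(-2^(1/8)*z) + C2*exp(2^(1/8)*z) + C3*sin(2^(1/8)*z) + C4*cos(2^(1/8)*z)


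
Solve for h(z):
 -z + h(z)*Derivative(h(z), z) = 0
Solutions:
 h(z) = -sqrt(C1 + z^2)
 h(z) = sqrt(C1 + z^2)


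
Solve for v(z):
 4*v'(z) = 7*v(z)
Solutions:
 v(z) = C1*exp(7*z/4)


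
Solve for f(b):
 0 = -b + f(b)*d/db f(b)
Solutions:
 f(b) = -sqrt(C1 + b^2)
 f(b) = sqrt(C1 + b^2)


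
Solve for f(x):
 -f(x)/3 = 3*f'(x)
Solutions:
 f(x) = C1*exp(-x/9)


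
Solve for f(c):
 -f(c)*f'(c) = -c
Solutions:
 f(c) = -sqrt(C1 + c^2)
 f(c) = sqrt(C1 + c^2)


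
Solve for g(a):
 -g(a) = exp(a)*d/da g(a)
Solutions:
 g(a) = C1*exp(exp(-a))


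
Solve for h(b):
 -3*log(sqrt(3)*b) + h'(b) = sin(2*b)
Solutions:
 h(b) = C1 + 3*b*log(b) - 3*b + 3*b*log(3)/2 - cos(2*b)/2


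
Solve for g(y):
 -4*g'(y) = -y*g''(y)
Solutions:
 g(y) = C1 + C2*y^5


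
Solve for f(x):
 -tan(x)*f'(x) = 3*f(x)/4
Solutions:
 f(x) = C1/sin(x)^(3/4)


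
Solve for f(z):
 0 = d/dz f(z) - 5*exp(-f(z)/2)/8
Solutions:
 f(z) = 2*log(C1 + 5*z/16)


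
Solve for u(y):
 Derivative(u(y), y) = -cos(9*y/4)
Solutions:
 u(y) = C1 - 4*sin(9*y/4)/9


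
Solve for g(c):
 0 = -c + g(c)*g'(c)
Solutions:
 g(c) = -sqrt(C1 + c^2)
 g(c) = sqrt(C1 + c^2)


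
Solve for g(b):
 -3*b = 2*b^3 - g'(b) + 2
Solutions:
 g(b) = C1 + b^4/2 + 3*b^2/2 + 2*b


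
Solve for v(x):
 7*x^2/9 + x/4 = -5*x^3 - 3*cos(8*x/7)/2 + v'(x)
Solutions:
 v(x) = C1 + 5*x^4/4 + 7*x^3/27 + x^2/8 + 21*sin(8*x/7)/16


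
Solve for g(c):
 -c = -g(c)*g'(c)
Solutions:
 g(c) = -sqrt(C1 + c^2)
 g(c) = sqrt(C1 + c^2)


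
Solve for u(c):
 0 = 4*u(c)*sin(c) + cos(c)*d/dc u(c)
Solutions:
 u(c) = C1*cos(c)^4


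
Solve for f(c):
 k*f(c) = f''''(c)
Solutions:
 f(c) = C1*exp(-c*k^(1/4)) + C2*exp(c*k^(1/4)) + C3*exp(-I*c*k^(1/4)) + C4*exp(I*c*k^(1/4))


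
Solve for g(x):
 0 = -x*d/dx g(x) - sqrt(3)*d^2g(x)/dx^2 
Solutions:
 g(x) = C1 + C2*erf(sqrt(2)*3^(3/4)*x/6)


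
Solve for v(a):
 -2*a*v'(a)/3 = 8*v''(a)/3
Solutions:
 v(a) = C1 + C2*erf(sqrt(2)*a/4)


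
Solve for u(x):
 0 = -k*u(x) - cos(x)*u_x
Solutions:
 u(x) = C1*exp(k*(log(sin(x) - 1) - log(sin(x) + 1))/2)


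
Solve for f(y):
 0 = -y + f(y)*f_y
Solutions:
 f(y) = -sqrt(C1 + y^2)
 f(y) = sqrt(C1 + y^2)


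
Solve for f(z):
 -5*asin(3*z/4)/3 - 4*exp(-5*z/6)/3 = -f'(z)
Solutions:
 f(z) = C1 + 5*z*asin(3*z/4)/3 + 5*sqrt(16 - 9*z^2)/9 - 8*exp(-5*z/6)/5


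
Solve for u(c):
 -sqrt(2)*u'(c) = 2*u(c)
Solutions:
 u(c) = C1*exp(-sqrt(2)*c)


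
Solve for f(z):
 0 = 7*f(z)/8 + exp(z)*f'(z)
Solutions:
 f(z) = C1*exp(7*exp(-z)/8)


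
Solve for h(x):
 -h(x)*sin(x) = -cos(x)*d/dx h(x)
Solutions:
 h(x) = C1/cos(x)


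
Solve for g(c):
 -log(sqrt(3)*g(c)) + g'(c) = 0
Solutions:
 -2*Integral(1/(2*log(_y) + log(3)), (_y, g(c))) = C1 - c


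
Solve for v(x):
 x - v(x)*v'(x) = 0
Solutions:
 v(x) = -sqrt(C1 + x^2)
 v(x) = sqrt(C1 + x^2)


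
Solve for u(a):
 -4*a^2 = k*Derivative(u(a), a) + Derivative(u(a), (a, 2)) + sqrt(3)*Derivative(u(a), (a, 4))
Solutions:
 u(a) = C1 + C2*exp(a*(-2^(2/3)*3^(1/6)*(9*k + sqrt(81*k^2 + 4*sqrt(3)))^(1/3) + 2*6^(1/3)/(9*k + sqrt(81*k^2 + 4*sqrt(3)))^(1/3))/6) + C3*exp(a*(2^(2/3)*3^(1/6)*(9*k + sqrt(81*k^2 + 4*sqrt(3)))^(1/3) - 6^(2/3)*I*(9*k + sqrt(81*k^2 + 4*sqrt(3)))^(1/3) + 16*sqrt(3)/((9*k + sqrt(81*k^2 + 4*sqrt(3)))^(1/3)*(-2^(2/3)*3^(1/6) + 6^(2/3)*I)))/12) + C4*exp(a*(2^(2/3)*3^(1/6)*(9*k + sqrt(81*k^2 + 4*sqrt(3)))^(1/3) + 6^(2/3)*I*(9*k + sqrt(81*k^2 + 4*sqrt(3)))^(1/3) - 16*sqrt(3)/((9*k + sqrt(81*k^2 + 4*sqrt(3)))^(1/3)*(2^(2/3)*3^(1/6) + 6^(2/3)*I)))/12) - 4*a^3/(3*k) + 4*a^2/k^2 - 8*a/k^3


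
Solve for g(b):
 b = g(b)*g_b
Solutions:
 g(b) = -sqrt(C1 + b^2)
 g(b) = sqrt(C1 + b^2)


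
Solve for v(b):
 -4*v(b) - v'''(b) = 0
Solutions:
 v(b) = C3*exp(-2^(2/3)*b) + (C1*sin(2^(2/3)*sqrt(3)*b/2) + C2*cos(2^(2/3)*sqrt(3)*b/2))*exp(2^(2/3)*b/2)


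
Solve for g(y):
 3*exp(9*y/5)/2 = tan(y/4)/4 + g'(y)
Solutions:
 g(y) = C1 + 5*exp(9*y/5)/6 + log(cos(y/4))


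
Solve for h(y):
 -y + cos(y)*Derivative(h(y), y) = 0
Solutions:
 h(y) = C1 + Integral(y/cos(y), y)


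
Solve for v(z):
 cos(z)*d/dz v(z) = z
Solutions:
 v(z) = C1 + Integral(z/cos(z), z)


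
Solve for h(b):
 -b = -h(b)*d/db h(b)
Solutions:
 h(b) = -sqrt(C1 + b^2)
 h(b) = sqrt(C1 + b^2)


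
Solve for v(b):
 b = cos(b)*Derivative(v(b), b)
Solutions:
 v(b) = C1 + Integral(b/cos(b), b)


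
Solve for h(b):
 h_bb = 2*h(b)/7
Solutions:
 h(b) = C1*exp(-sqrt(14)*b/7) + C2*exp(sqrt(14)*b/7)


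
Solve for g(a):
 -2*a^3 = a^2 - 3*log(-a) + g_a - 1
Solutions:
 g(a) = C1 - a^4/2 - a^3/3 + 3*a*log(-a) - 2*a


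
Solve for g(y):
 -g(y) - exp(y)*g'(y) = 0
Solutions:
 g(y) = C1*exp(exp(-y))


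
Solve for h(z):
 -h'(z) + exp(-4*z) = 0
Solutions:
 h(z) = C1 - exp(-4*z)/4


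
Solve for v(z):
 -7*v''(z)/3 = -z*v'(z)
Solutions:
 v(z) = C1 + C2*erfi(sqrt(42)*z/14)


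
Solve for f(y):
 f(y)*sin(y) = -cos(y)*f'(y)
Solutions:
 f(y) = C1*cos(y)


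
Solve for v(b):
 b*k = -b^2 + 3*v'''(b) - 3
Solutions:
 v(b) = C1 + C2*b + C3*b^2 + b^5/180 + b^4*k/72 + b^3/6


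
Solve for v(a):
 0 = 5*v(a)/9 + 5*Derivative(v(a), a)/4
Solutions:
 v(a) = C1*exp(-4*a/9)


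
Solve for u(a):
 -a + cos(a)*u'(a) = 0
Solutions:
 u(a) = C1 + Integral(a/cos(a), a)


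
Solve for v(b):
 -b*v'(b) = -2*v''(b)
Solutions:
 v(b) = C1 + C2*erfi(b/2)


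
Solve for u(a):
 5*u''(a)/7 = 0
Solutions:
 u(a) = C1 + C2*a


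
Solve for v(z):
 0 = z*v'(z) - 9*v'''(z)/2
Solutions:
 v(z) = C1 + Integral(C2*airyai(6^(1/3)*z/3) + C3*airybi(6^(1/3)*z/3), z)


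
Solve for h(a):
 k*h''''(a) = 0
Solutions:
 h(a) = C1 + C2*a + C3*a^2 + C4*a^3


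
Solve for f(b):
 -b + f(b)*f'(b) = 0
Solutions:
 f(b) = -sqrt(C1 + b^2)
 f(b) = sqrt(C1 + b^2)


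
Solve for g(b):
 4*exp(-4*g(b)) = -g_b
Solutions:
 g(b) = log(-I*(C1 - 16*b)^(1/4))
 g(b) = log(I*(C1 - 16*b)^(1/4))
 g(b) = log(-(C1 - 16*b)^(1/4))
 g(b) = log(C1 - 16*b)/4


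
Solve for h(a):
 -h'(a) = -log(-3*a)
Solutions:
 h(a) = C1 + a*log(-a) + a*(-1 + log(3))


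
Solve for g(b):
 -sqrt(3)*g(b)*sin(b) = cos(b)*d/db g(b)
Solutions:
 g(b) = C1*cos(b)^(sqrt(3))


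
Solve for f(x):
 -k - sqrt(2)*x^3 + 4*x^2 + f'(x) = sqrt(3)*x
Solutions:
 f(x) = C1 + k*x + sqrt(2)*x^4/4 - 4*x^3/3 + sqrt(3)*x^2/2


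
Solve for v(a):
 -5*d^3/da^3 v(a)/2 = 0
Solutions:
 v(a) = C1 + C2*a + C3*a^2


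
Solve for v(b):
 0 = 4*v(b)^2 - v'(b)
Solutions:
 v(b) = -1/(C1 + 4*b)


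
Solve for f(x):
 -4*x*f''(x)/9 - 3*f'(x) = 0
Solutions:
 f(x) = C1 + C2/x^(23/4)


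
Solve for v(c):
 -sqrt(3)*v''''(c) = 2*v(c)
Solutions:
 v(c) = (C1*sin(2^(3/4)*3^(7/8)*c/6) + C2*cos(2^(3/4)*3^(7/8)*c/6))*exp(-2^(3/4)*3^(7/8)*c/6) + (C3*sin(2^(3/4)*3^(7/8)*c/6) + C4*cos(2^(3/4)*3^(7/8)*c/6))*exp(2^(3/4)*3^(7/8)*c/6)


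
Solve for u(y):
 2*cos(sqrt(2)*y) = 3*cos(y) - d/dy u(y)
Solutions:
 u(y) = C1 + 3*sin(y) - sqrt(2)*sin(sqrt(2)*y)


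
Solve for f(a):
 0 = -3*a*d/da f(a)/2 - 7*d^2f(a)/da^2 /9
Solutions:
 f(a) = C1 + C2*erf(3*sqrt(21)*a/14)


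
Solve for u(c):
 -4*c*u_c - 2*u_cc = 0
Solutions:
 u(c) = C1 + C2*erf(c)


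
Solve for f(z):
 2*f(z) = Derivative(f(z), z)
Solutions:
 f(z) = C1*exp(2*z)


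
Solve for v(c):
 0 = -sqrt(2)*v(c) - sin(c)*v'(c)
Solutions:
 v(c) = C1*(cos(c) + 1)^(sqrt(2)/2)/(cos(c) - 1)^(sqrt(2)/2)


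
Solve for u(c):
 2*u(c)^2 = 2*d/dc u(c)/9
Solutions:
 u(c) = -1/(C1 + 9*c)


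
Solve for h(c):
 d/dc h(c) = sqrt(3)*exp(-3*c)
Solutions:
 h(c) = C1 - sqrt(3)*exp(-3*c)/3


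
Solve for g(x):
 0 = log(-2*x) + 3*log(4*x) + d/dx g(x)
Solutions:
 g(x) = C1 - 4*x*log(x) + x*(-7*log(2) + 4 - I*pi)


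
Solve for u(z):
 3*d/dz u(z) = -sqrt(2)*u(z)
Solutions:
 u(z) = C1*exp(-sqrt(2)*z/3)


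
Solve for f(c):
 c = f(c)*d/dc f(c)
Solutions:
 f(c) = -sqrt(C1 + c^2)
 f(c) = sqrt(C1 + c^2)


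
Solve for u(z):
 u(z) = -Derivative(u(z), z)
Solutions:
 u(z) = C1*exp(-z)


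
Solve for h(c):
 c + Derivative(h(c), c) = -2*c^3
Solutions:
 h(c) = C1 - c^4/2 - c^2/2


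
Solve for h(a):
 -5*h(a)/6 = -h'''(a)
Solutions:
 h(a) = C3*exp(5^(1/3)*6^(2/3)*a/6) + (C1*sin(2^(2/3)*3^(1/6)*5^(1/3)*a/4) + C2*cos(2^(2/3)*3^(1/6)*5^(1/3)*a/4))*exp(-5^(1/3)*6^(2/3)*a/12)


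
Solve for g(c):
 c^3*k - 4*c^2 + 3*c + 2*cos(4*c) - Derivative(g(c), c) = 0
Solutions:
 g(c) = C1 + c^4*k/4 - 4*c^3/3 + 3*c^2/2 + sin(4*c)/2


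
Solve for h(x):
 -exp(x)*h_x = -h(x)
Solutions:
 h(x) = C1*exp(-exp(-x))


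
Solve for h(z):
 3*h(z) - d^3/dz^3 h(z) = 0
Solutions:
 h(z) = C3*exp(3^(1/3)*z) + (C1*sin(3^(5/6)*z/2) + C2*cos(3^(5/6)*z/2))*exp(-3^(1/3)*z/2)


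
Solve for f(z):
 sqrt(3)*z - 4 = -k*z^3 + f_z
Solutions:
 f(z) = C1 + k*z^4/4 + sqrt(3)*z^2/2 - 4*z


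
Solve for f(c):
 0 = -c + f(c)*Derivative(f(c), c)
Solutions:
 f(c) = -sqrt(C1 + c^2)
 f(c) = sqrt(C1 + c^2)


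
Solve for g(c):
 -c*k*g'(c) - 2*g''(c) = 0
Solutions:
 g(c) = Piecewise((-sqrt(pi)*C1*erf(c*sqrt(k)/2)/sqrt(k) - C2, (k > 0) | (k < 0)), (-C1*c - C2, True))


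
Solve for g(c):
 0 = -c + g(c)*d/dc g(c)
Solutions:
 g(c) = -sqrt(C1 + c^2)
 g(c) = sqrt(C1 + c^2)


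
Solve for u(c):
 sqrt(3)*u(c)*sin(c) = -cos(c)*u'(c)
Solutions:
 u(c) = C1*cos(c)^(sqrt(3))


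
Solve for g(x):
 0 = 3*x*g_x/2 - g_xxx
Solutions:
 g(x) = C1 + Integral(C2*airyai(2^(2/3)*3^(1/3)*x/2) + C3*airybi(2^(2/3)*3^(1/3)*x/2), x)


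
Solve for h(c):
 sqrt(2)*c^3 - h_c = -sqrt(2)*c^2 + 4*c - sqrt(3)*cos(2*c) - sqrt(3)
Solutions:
 h(c) = C1 + sqrt(2)*c^4/4 + sqrt(2)*c^3/3 - 2*c^2 + sqrt(3)*(c + sin(c)*cos(c))


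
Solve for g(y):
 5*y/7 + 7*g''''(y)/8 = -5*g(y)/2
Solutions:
 g(y) = -2*y/7 + (C1*sin(5^(1/4)*7^(3/4)*y/7) + C2*cos(5^(1/4)*7^(3/4)*y/7))*exp(-5^(1/4)*7^(3/4)*y/7) + (C3*sin(5^(1/4)*7^(3/4)*y/7) + C4*cos(5^(1/4)*7^(3/4)*y/7))*exp(5^(1/4)*7^(3/4)*y/7)


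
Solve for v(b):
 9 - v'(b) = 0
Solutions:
 v(b) = C1 + 9*b


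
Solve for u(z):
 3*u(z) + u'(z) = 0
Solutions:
 u(z) = C1*exp(-3*z)


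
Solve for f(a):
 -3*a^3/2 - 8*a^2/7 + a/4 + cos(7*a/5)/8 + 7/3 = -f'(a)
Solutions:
 f(a) = C1 + 3*a^4/8 + 8*a^3/21 - a^2/8 - 7*a/3 - 5*sin(7*a/5)/56


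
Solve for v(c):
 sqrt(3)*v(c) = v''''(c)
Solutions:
 v(c) = C1*exp(-3^(1/8)*c) + C2*exp(3^(1/8)*c) + C3*sin(3^(1/8)*c) + C4*cos(3^(1/8)*c)


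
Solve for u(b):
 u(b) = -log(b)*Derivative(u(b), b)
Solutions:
 u(b) = C1*exp(-li(b))


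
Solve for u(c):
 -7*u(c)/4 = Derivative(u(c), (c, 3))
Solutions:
 u(c) = C3*exp(-14^(1/3)*c/2) + (C1*sin(14^(1/3)*sqrt(3)*c/4) + C2*cos(14^(1/3)*sqrt(3)*c/4))*exp(14^(1/3)*c/4)


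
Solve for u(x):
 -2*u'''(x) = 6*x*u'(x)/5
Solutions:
 u(x) = C1 + Integral(C2*airyai(-3^(1/3)*5^(2/3)*x/5) + C3*airybi(-3^(1/3)*5^(2/3)*x/5), x)


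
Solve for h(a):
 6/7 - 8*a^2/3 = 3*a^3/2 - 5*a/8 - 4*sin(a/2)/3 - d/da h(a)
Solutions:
 h(a) = C1 + 3*a^4/8 + 8*a^3/9 - 5*a^2/16 - 6*a/7 + 8*cos(a/2)/3


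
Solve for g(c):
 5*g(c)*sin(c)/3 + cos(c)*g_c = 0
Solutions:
 g(c) = C1*cos(c)^(5/3)


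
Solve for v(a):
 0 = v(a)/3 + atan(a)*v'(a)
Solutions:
 v(a) = C1*exp(-Integral(1/atan(a), a)/3)


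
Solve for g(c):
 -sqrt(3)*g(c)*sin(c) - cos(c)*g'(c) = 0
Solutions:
 g(c) = C1*cos(c)^(sqrt(3))


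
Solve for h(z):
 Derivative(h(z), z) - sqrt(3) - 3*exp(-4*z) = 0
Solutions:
 h(z) = C1 + sqrt(3)*z - 3*exp(-4*z)/4


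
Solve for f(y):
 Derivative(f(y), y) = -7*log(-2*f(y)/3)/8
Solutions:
 8*Integral(1/(log(-_y) - log(3) + log(2)), (_y, f(y)))/7 = C1 - y


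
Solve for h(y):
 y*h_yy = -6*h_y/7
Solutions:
 h(y) = C1 + C2*y^(1/7)


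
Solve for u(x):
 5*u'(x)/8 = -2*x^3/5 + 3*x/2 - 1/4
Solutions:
 u(x) = C1 - 4*x^4/25 + 6*x^2/5 - 2*x/5


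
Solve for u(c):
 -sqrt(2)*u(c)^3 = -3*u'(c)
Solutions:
 u(c) = -sqrt(6)*sqrt(-1/(C1 + sqrt(2)*c))/2
 u(c) = sqrt(6)*sqrt(-1/(C1 + sqrt(2)*c))/2


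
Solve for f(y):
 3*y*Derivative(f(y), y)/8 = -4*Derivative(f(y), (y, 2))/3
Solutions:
 f(y) = C1 + C2*erf(3*y/8)


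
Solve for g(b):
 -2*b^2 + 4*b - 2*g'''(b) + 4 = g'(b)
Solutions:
 g(b) = C1 + C2*sin(sqrt(2)*b/2) + C3*cos(sqrt(2)*b/2) - 2*b^3/3 + 2*b^2 + 12*b


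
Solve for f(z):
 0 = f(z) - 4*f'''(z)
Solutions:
 f(z) = C3*exp(2^(1/3)*z/2) + (C1*sin(2^(1/3)*sqrt(3)*z/4) + C2*cos(2^(1/3)*sqrt(3)*z/4))*exp(-2^(1/3)*z/4)


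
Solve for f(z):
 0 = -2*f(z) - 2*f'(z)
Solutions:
 f(z) = C1*exp(-z)


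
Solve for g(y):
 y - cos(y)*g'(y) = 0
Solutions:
 g(y) = C1 + Integral(y/cos(y), y)


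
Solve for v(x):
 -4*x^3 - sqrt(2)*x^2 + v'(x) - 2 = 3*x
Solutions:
 v(x) = C1 + x^4 + sqrt(2)*x^3/3 + 3*x^2/2 + 2*x


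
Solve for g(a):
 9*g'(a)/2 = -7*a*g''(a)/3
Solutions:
 g(a) = C1 + C2/a^(13/14)


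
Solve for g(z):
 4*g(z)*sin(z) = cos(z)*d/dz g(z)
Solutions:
 g(z) = C1/cos(z)^4


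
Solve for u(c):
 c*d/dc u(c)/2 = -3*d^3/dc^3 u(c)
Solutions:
 u(c) = C1 + Integral(C2*airyai(-6^(2/3)*c/6) + C3*airybi(-6^(2/3)*c/6), c)


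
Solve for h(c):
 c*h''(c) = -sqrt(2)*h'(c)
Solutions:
 h(c) = C1 + C2*c^(1 - sqrt(2))


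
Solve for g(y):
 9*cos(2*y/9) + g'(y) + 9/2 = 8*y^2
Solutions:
 g(y) = C1 + 8*y^3/3 - 9*y/2 - 81*sin(2*y/9)/2


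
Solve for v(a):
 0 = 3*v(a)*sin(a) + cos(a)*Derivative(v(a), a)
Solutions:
 v(a) = C1*cos(a)^3


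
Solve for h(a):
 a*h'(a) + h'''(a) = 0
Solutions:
 h(a) = C1 + Integral(C2*airyai(-a) + C3*airybi(-a), a)


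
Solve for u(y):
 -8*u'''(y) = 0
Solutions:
 u(y) = C1 + C2*y + C3*y^2


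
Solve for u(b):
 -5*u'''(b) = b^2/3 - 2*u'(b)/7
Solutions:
 u(b) = C1 + C2*exp(-sqrt(70)*b/35) + C3*exp(sqrt(70)*b/35) + 7*b^3/18 + 245*b/6


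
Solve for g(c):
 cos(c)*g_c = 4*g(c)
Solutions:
 g(c) = C1*(sin(c)^2 + 2*sin(c) + 1)/(sin(c)^2 - 2*sin(c) + 1)


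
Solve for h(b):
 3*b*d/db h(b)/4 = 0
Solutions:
 h(b) = C1


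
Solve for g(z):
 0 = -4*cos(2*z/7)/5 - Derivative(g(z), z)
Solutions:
 g(z) = C1 - 14*sin(2*z/7)/5


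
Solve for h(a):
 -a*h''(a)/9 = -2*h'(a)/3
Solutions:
 h(a) = C1 + C2*a^7


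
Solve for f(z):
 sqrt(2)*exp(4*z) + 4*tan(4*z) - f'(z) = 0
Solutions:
 f(z) = C1 + sqrt(2)*exp(4*z)/4 - log(cos(4*z))


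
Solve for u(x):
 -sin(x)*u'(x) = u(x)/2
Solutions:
 u(x) = C1*(cos(x) + 1)^(1/4)/(cos(x) - 1)^(1/4)


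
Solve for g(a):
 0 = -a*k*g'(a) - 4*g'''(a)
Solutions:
 g(a) = C1 + Integral(C2*airyai(2^(1/3)*a*(-k)^(1/3)/2) + C3*airybi(2^(1/3)*a*(-k)^(1/3)/2), a)


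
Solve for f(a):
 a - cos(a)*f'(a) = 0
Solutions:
 f(a) = C1 + Integral(a/cos(a), a)


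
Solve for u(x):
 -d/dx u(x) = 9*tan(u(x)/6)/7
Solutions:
 u(x) = -6*asin(C1*exp(-3*x/14)) + 6*pi
 u(x) = 6*asin(C1*exp(-3*x/14))


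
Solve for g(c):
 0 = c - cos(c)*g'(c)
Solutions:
 g(c) = C1 + Integral(c/cos(c), c)


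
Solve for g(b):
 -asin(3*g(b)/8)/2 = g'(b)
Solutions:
 Integral(1/asin(3*_y/8), (_y, g(b))) = C1 - b/2


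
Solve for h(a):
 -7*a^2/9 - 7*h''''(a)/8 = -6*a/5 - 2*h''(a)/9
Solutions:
 h(a) = C1 + C2*a + C3*exp(-4*sqrt(7)*a/21) + C4*exp(4*sqrt(7)*a/21) + 7*a^4/24 - 9*a^3/10 + 441*a^2/32


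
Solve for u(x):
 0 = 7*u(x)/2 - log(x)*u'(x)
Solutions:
 u(x) = C1*exp(7*li(x)/2)


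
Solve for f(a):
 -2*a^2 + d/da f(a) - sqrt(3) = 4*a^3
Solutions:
 f(a) = C1 + a^4 + 2*a^3/3 + sqrt(3)*a


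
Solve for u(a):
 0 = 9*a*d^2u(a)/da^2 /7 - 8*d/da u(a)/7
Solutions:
 u(a) = C1 + C2*a^(17/9)


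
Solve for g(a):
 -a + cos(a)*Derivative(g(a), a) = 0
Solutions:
 g(a) = C1 + Integral(a/cos(a), a)


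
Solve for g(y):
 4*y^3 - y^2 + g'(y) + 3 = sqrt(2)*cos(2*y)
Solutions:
 g(y) = C1 - y^4 + y^3/3 - 3*y + sqrt(2)*sin(2*y)/2


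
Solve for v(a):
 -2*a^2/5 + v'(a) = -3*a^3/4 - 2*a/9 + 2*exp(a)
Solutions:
 v(a) = C1 - 3*a^4/16 + 2*a^3/15 - a^2/9 + 2*exp(a)


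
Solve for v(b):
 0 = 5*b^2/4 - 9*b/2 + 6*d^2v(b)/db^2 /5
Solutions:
 v(b) = C1 + C2*b - 25*b^4/288 + 5*b^3/8


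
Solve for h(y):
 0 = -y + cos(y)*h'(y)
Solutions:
 h(y) = C1 + Integral(y/cos(y), y)


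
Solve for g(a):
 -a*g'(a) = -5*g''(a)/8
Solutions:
 g(a) = C1 + C2*erfi(2*sqrt(5)*a/5)


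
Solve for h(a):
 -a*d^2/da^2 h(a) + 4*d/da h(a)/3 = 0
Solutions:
 h(a) = C1 + C2*a^(7/3)


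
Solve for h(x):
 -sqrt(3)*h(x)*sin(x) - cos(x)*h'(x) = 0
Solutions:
 h(x) = C1*cos(x)^(sqrt(3))


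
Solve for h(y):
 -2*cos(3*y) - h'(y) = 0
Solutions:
 h(y) = C1 - 2*sin(3*y)/3


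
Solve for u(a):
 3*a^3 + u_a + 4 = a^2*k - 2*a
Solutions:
 u(a) = C1 - 3*a^4/4 + a^3*k/3 - a^2 - 4*a


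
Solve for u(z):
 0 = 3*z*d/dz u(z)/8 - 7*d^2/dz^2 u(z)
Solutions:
 u(z) = C1 + C2*erfi(sqrt(21)*z/28)


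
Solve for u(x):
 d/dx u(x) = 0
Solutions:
 u(x) = C1


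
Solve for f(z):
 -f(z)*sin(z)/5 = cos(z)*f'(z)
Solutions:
 f(z) = C1*cos(z)^(1/5)


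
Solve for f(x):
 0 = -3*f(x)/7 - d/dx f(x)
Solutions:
 f(x) = C1*exp(-3*x/7)


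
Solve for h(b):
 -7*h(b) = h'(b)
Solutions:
 h(b) = C1*exp(-7*b)


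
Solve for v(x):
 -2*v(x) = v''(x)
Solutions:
 v(x) = C1*sin(sqrt(2)*x) + C2*cos(sqrt(2)*x)


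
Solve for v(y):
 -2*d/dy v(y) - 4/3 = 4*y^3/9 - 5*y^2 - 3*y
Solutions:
 v(y) = C1 - y^4/18 + 5*y^3/6 + 3*y^2/4 - 2*y/3


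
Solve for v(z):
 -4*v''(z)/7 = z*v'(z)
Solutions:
 v(z) = C1 + C2*erf(sqrt(14)*z/4)


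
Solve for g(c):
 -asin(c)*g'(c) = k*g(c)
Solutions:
 g(c) = C1*exp(-k*Integral(1/asin(c), c))


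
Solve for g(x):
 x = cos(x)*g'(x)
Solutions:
 g(x) = C1 + Integral(x/cos(x), x)


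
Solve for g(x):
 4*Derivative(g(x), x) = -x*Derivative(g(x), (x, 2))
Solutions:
 g(x) = C1 + C2/x^3


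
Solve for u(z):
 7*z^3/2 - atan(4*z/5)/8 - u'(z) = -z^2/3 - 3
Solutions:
 u(z) = C1 + 7*z^4/8 + z^3/9 - z*atan(4*z/5)/8 + 3*z + 5*log(16*z^2 + 25)/64


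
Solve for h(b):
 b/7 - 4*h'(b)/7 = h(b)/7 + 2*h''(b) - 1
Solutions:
 h(b) = b + (C1*sin(sqrt(10)*b/14) + C2*cos(sqrt(10)*b/14))*exp(-b/7) + 3


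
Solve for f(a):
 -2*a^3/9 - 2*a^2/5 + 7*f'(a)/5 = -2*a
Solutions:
 f(a) = C1 + 5*a^4/126 + 2*a^3/21 - 5*a^2/7


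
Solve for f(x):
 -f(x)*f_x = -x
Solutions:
 f(x) = -sqrt(C1 + x^2)
 f(x) = sqrt(C1 + x^2)


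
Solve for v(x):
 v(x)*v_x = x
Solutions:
 v(x) = -sqrt(C1 + x^2)
 v(x) = sqrt(C1 + x^2)


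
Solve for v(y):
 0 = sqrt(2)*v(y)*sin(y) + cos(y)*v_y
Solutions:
 v(y) = C1*cos(y)^(sqrt(2))


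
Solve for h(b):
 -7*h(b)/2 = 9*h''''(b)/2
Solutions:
 h(b) = (C1*sin(sqrt(6)*7^(1/4)*b/6) + C2*cos(sqrt(6)*7^(1/4)*b/6))*exp(-sqrt(6)*7^(1/4)*b/6) + (C3*sin(sqrt(6)*7^(1/4)*b/6) + C4*cos(sqrt(6)*7^(1/4)*b/6))*exp(sqrt(6)*7^(1/4)*b/6)


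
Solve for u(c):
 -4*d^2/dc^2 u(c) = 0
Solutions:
 u(c) = C1 + C2*c


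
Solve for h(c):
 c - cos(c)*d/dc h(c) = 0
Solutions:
 h(c) = C1 + Integral(c/cos(c), c)


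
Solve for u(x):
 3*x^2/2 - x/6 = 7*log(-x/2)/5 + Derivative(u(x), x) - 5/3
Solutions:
 u(x) = C1 + x^3/2 - x^2/12 - 7*x*log(-x)/5 + x*(21*log(2) + 46)/15


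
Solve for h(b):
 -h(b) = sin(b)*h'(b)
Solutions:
 h(b) = C1*sqrt(cos(b) + 1)/sqrt(cos(b) - 1)


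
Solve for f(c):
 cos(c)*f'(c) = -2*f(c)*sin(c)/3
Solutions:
 f(c) = C1*cos(c)^(2/3)


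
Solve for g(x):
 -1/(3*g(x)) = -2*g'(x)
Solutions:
 g(x) = -sqrt(C1 + 3*x)/3
 g(x) = sqrt(C1 + 3*x)/3


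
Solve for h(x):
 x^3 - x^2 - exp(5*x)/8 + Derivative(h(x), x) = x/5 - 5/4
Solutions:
 h(x) = C1 - x^4/4 + x^3/3 + x^2/10 - 5*x/4 + exp(5*x)/40


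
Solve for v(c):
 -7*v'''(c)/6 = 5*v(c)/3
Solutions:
 v(c) = C3*exp(-10^(1/3)*7^(2/3)*c/7) + (C1*sin(10^(1/3)*sqrt(3)*7^(2/3)*c/14) + C2*cos(10^(1/3)*sqrt(3)*7^(2/3)*c/14))*exp(10^(1/3)*7^(2/3)*c/14)


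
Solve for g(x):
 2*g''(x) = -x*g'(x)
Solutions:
 g(x) = C1 + C2*erf(x/2)


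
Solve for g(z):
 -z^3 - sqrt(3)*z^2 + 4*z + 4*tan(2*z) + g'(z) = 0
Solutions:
 g(z) = C1 + z^4/4 + sqrt(3)*z^3/3 - 2*z^2 + 2*log(cos(2*z))


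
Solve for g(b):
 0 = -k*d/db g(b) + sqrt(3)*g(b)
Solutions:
 g(b) = C1*exp(sqrt(3)*b/k)


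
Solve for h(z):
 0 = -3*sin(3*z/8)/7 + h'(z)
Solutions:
 h(z) = C1 - 8*cos(3*z/8)/7


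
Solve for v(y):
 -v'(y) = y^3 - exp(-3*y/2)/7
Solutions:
 v(y) = C1 - y^4/4 - 2*exp(-3*y/2)/21


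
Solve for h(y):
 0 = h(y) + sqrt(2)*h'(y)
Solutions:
 h(y) = C1*exp(-sqrt(2)*y/2)


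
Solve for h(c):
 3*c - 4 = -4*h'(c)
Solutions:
 h(c) = C1 - 3*c^2/8 + c


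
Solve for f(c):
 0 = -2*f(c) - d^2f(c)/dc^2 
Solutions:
 f(c) = C1*sin(sqrt(2)*c) + C2*cos(sqrt(2)*c)


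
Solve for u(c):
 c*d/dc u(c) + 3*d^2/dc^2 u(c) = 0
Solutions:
 u(c) = C1 + C2*erf(sqrt(6)*c/6)


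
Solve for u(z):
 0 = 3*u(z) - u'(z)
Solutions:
 u(z) = C1*exp(3*z)


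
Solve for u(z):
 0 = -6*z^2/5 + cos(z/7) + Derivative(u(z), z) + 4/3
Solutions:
 u(z) = C1 + 2*z^3/5 - 4*z/3 - 7*sin(z/7)


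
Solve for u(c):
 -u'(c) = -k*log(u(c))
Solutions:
 li(u(c)) = C1 + c*k


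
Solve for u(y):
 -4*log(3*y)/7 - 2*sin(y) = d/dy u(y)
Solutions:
 u(y) = C1 - 4*y*log(y)/7 - 4*y*log(3)/7 + 4*y/7 + 2*cos(y)


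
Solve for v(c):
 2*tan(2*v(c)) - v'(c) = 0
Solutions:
 v(c) = -asin(C1*exp(4*c))/2 + pi/2
 v(c) = asin(C1*exp(4*c))/2


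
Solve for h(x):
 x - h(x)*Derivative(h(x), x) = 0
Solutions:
 h(x) = -sqrt(C1 + x^2)
 h(x) = sqrt(C1 + x^2)


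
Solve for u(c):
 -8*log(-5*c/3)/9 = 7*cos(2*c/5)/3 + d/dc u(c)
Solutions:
 u(c) = C1 - 8*c*log(-c)/9 - 8*c*log(5)/9 + 8*c/9 + 8*c*log(3)/9 - 35*sin(2*c/5)/6


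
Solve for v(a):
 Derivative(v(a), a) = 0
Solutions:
 v(a) = C1


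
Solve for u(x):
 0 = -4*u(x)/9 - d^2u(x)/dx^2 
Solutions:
 u(x) = C1*sin(2*x/3) + C2*cos(2*x/3)


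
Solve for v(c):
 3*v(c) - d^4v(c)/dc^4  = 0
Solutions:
 v(c) = C1*exp(-3^(1/4)*c) + C2*exp(3^(1/4)*c) + C3*sin(3^(1/4)*c) + C4*cos(3^(1/4)*c)


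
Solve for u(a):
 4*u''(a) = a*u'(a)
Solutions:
 u(a) = C1 + C2*erfi(sqrt(2)*a/4)


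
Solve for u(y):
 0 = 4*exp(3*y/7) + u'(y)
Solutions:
 u(y) = C1 - 28*exp(3*y/7)/3


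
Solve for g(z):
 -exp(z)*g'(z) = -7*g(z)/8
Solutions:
 g(z) = C1*exp(-7*exp(-z)/8)


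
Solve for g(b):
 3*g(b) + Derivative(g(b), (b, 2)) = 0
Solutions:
 g(b) = C1*sin(sqrt(3)*b) + C2*cos(sqrt(3)*b)


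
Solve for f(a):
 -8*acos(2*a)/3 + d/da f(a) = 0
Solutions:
 f(a) = C1 + 8*a*acos(2*a)/3 - 4*sqrt(1 - 4*a^2)/3


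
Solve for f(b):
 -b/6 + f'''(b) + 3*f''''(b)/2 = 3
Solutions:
 f(b) = C1 + C2*b + C3*b^2 + C4*exp(-2*b/3) + b^4/144 + 11*b^3/24


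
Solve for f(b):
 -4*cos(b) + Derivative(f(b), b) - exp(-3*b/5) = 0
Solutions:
 f(b) = C1 + 4*sin(b) - 5*exp(-3*b/5)/3


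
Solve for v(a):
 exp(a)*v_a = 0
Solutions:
 v(a) = C1


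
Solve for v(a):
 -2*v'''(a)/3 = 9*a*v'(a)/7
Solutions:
 v(a) = C1 + Integral(C2*airyai(-3*14^(2/3)*a/14) + C3*airybi(-3*14^(2/3)*a/14), a)


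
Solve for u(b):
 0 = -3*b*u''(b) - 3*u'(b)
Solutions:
 u(b) = C1 + C2*log(b)


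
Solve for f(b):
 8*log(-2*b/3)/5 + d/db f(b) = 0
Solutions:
 f(b) = C1 - 8*b*log(-b)/5 + 8*b*(-log(2) + 1 + log(3))/5


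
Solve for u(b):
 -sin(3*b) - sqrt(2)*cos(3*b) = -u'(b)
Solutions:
 u(b) = C1 + sqrt(2)*sin(3*b)/3 - cos(3*b)/3


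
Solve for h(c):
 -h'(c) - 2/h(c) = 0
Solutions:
 h(c) = -sqrt(C1 - 4*c)
 h(c) = sqrt(C1 - 4*c)


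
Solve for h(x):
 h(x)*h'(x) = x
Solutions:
 h(x) = -sqrt(C1 + x^2)
 h(x) = sqrt(C1 + x^2)


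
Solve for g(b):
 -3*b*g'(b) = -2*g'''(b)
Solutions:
 g(b) = C1 + Integral(C2*airyai(2^(2/3)*3^(1/3)*b/2) + C3*airybi(2^(2/3)*3^(1/3)*b/2), b)


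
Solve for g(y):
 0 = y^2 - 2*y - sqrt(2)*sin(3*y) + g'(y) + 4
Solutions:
 g(y) = C1 - y^3/3 + y^2 - 4*y - sqrt(2)*cos(3*y)/3


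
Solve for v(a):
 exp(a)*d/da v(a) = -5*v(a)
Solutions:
 v(a) = C1*exp(5*exp(-a))


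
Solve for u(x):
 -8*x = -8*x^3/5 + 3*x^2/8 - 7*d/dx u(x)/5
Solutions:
 u(x) = C1 - 2*x^4/7 + 5*x^3/56 + 20*x^2/7


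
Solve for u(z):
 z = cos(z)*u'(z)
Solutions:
 u(z) = C1 + Integral(z/cos(z), z)


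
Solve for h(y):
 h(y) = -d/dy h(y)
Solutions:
 h(y) = C1*exp(-y)


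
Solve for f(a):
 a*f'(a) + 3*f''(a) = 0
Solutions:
 f(a) = C1 + C2*erf(sqrt(6)*a/6)


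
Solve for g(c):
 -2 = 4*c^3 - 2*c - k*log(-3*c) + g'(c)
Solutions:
 g(c) = C1 - c^4 + c^2 + c*k*log(-c) + c*(-k + k*log(3) - 2)


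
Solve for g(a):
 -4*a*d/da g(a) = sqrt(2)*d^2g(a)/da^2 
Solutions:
 g(a) = C1 + C2*erf(2^(1/4)*a)


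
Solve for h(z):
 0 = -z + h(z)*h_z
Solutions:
 h(z) = -sqrt(C1 + z^2)
 h(z) = sqrt(C1 + z^2)


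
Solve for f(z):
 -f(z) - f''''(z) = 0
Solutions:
 f(z) = (C1*sin(sqrt(2)*z/2) + C2*cos(sqrt(2)*z/2))*exp(-sqrt(2)*z/2) + (C3*sin(sqrt(2)*z/2) + C4*cos(sqrt(2)*z/2))*exp(sqrt(2)*z/2)


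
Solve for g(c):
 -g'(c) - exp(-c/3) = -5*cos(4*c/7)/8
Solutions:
 g(c) = C1 + 35*sin(4*c/7)/32 + 3*exp(-c/3)


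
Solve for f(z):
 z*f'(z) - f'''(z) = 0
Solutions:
 f(z) = C1 + Integral(C2*airyai(z) + C3*airybi(z), z)


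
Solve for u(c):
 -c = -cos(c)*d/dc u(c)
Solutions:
 u(c) = C1 + Integral(c/cos(c), c)


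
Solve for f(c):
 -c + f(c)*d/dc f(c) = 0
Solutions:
 f(c) = -sqrt(C1 + c^2)
 f(c) = sqrt(C1 + c^2)


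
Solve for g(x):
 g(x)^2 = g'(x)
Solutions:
 g(x) = -1/(C1 + x)


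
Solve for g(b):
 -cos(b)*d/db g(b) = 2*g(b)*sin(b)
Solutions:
 g(b) = C1*cos(b)^2


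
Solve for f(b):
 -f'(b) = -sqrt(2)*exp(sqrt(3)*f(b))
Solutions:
 f(b) = sqrt(3)*(2*log(-1/(C1 + sqrt(2)*b)) - log(3))/6


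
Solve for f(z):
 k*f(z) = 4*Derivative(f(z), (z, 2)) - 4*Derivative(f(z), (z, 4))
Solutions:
 f(z) = C1*exp(-sqrt(2)*z*sqrt(1 - sqrt(1 - k))/2) + C2*exp(sqrt(2)*z*sqrt(1 - sqrt(1 - k))/2) + C3*exp(-sqrt(2)*z*sqrt(sqrt(1 - k) + 1)/2) + C4*exp(sqrt(2)*z*sqrt(sqrt(1 - k) + 1)/2)


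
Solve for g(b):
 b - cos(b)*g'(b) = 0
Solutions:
 g(b) = C1 + Integral(b/cos(b), b)


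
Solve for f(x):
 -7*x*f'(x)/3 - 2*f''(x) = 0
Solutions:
 f(x) = C1 + C2*erf(sqrt(21)*x/6)


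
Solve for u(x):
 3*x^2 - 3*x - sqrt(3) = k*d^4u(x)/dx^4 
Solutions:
 u(x) = C1 + C2*x + C3*x^2 + C4*x^3 + x^6/(120*k) - x^5/(40*k) - sqrt(3)*x^4/(24*k)


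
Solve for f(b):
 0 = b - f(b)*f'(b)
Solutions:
 f(b) = -sqrt(C1 + b^2)
 f(b) = sqrt(C1 + b^2)


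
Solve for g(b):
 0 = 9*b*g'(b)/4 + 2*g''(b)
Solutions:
 g(b) = C1 + C2*erf(3*b/4)


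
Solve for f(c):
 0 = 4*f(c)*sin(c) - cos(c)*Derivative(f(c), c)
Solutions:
 f(c) = C1/cos(c)^4


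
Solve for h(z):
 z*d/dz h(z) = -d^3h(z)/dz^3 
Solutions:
 h(z) = C1 + Integral(C2*airyai(-z) + C3*airybi(-z), z)


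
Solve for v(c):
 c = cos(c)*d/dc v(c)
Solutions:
 v(c) = C1 + Integral(c/cos(c), c)


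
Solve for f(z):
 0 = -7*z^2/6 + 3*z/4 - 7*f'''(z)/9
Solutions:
 f(z) = C1 + C2*z + C3*z^2 - z^5/40 + 9*z^4/224


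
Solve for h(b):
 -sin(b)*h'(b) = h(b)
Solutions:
 h(b) = C1*sqrt(cos(b) + 1)/sqrt(cos(b) - 1)


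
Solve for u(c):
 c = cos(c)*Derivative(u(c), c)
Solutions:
 u(c) = C1 + Integral(c/cos(c), c)


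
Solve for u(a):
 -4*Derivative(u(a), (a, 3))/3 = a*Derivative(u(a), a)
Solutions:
 u(a) = C1 + Integral(C2*airyai(-6^(1/3)*a/2) + C3*airybi(-6^(1/3)*a/2), a)


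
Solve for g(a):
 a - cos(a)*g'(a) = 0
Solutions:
 g(a) = C1 + Integral(a/cos(a), a)


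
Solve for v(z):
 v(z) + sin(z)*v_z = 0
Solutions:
 v(z) = C1*sqrt(cos(z) + 1)/sqrt(cos(z) - 1)


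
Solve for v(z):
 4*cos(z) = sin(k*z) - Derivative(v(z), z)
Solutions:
 v(z) = C1 - 4*sin(z) - cos(k*z)/k


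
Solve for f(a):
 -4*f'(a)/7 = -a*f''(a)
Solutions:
 f(a) = C1 + C2*a^(11/7)


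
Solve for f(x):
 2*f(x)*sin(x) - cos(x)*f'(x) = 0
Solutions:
 f(x) = C1/cos(x)^2


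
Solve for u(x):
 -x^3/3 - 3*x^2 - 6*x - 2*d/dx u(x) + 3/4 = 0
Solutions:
 u(x) = C1 - x^4/24 - x^3/2 - 3*x^2/2 + 3*x/8


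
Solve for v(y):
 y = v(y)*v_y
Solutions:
 v(y) = -sqrt(C1 + y^2)
 v(y) = sqrt(C1 + y^2)


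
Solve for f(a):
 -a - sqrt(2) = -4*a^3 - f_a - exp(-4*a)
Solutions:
 f(a) = C1 - a^4 + a^2/2 + sqrt(2)*a + exp(-4*a)/4


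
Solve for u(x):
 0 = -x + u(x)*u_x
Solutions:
 u(x) = -sqrt(C1 + x^2)
 u(x) = sqrt(C1 + x^2)


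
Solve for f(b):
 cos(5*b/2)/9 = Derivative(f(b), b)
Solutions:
 f(b) = C1 + 2*sin(5*b/2)/45


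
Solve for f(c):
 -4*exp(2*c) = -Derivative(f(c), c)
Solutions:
 f(c) = C1 + 2*exp(2*c)


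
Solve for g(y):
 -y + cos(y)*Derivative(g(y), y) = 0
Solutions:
 g(y) = C1 + Integral(y/cos(y), y)


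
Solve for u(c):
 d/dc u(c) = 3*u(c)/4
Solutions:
 u(c) = C1*exp(3*c/4)


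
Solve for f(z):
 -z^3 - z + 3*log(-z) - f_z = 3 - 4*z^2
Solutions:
 f(z) = C1 - z^4/4 + 4*z^3/3 - z^2/2 + 3*z*log(-z) - 6*z


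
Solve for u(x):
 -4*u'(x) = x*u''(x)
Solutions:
 u(x) = C1 + C2/x^3


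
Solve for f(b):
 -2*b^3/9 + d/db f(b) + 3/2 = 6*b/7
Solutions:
 f(b) = C1 + b^4/18 + 3*b^2/7 - 3*b/2


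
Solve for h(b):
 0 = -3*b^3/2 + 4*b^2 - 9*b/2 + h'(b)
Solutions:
 h(b) = C1 + 3*b^4/8 - 4*b^3/3 + 9*b^2/4


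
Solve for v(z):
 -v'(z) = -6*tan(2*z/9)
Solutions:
 v(z) = C1 - 27*log(cos(2*z/9))


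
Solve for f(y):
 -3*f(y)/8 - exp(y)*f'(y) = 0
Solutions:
 f(y) = C1*exp(3*exp(-y)/8)


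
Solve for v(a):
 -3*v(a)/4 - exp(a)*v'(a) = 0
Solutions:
 v(a) = C1*exp(3*exp(-a)/4)


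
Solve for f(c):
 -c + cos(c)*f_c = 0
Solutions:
 f(c) = C1 + Integral(c/cos(c), c)


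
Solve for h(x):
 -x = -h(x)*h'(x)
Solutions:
 h(x) = -sqrt(C1 + x^2)
 h(x) = sqrt(C1 + x^2)


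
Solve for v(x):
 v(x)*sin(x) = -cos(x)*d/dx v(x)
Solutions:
 v(x) = C1*cos(x)


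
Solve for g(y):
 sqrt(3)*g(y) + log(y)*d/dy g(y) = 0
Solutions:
 g(y) = C1*exp(-sqrt(3)*li(y))


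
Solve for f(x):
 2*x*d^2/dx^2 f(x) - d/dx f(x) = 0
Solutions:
 f(x) = C1 + C2*x^(3/2)


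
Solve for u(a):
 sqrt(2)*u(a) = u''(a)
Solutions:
 u(a) = C1*exp(-2^(1/4)*a) + C2*exp(2^(1/4)*a)


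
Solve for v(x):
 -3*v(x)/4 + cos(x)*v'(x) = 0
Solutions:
 v(x) = C1*(sin(x) + 1)^(3/8)/(sin(x) - 1)^(3/8)


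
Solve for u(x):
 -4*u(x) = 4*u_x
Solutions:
 u(x) = C1*exp(-x)


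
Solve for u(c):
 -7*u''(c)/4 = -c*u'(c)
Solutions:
 u(c) = C1 + C2*erfi(sqrt(14)*c/7)


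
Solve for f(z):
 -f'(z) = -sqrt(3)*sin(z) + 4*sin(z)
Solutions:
 f(z) = C1 - sqrt(3)*cos(z) + 4*cos(z)


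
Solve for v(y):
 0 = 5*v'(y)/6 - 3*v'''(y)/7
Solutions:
 v(y) = C1 + C2*exp(-sqrt(70)*y/6) + C3*exp(sqrt(70)*y/6)


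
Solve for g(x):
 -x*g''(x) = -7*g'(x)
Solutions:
 g(x) = C1 + C2*x^8


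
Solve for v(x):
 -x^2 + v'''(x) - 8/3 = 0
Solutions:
 v(x) = C1 + C2*x + C3*x^2 + x^5/60 + 4*x^3/9


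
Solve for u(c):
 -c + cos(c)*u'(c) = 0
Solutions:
 u(c) = C1 + Integral(c/cos(c), c)


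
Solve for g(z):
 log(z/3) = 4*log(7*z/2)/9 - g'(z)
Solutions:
 g(z) = C1 - 5*z*log(z)/9 - 4*z*log(2)/9 + 5*z/9 + 4*z*log(7)/9 + z*log(3)


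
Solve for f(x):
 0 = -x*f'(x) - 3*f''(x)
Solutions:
 f(x) = C1 + C2*erf(sqrt(6)*x/6)


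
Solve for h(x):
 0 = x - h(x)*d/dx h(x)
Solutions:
 h(x) = -sqrt(C1 + x^2)
 h(x) = sqrt(C1 + x^2)


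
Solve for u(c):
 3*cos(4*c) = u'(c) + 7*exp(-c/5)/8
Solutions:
 u(c) = C1 + 3*sin(4*c)/4 + 35*exp(-c/5)/8


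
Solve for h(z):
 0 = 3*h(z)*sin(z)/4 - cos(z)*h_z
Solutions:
 h(z) = C1/cos(z)^(3/4)


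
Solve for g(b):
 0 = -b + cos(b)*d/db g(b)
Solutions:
 g(b) = C1 + Integral(b/cos(b), b)


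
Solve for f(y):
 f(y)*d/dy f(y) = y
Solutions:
 f(y) = -sqrt(C1 + y^2)
 f(y) = sqrt(C1 + y^2)


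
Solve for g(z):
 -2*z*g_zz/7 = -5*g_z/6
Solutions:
 g(z) = C1 + C2*z^(47/12)


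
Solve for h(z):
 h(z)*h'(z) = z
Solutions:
 h(z) = -sqrt(C1 + z^2)
 h(z) = sqrt(C1 + z^2)


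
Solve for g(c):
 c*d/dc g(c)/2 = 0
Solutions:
 g(c) = C1


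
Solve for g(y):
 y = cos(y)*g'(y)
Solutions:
 g(y) = C1 + Integral(y/cos(y), y)


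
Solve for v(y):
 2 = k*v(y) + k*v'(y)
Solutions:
 v(y) = C1*exp(-y) + 2/k


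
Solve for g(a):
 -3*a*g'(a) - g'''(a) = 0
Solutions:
 g(a) = C1 + Integral(C2*airyai(-3^(1/3)*a) + C3*airybi(-3^(1/3)*a), a)


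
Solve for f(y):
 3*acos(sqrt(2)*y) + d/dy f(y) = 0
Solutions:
 f(y) = C1 - 3*y*acos(sqrt(2)*y) + 3*sqrt(2)*sqrt(1 - 2*y^2)/2


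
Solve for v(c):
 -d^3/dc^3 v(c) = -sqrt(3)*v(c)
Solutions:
 v(c) = C3*exp(3^(1/6)*c) + (C1*sin(3^(2/3)*c/2) + C2*cos(3^(2/3)*c/2))*exp(-3^(1/6)*c/2)


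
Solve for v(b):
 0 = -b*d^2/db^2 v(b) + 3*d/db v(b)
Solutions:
 v(b) = C1 + C2*b^4


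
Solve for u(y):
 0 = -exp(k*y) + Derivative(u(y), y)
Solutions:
 u(y) = C1 + exp(k*y)/k


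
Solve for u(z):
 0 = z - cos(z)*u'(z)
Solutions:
 u(z) = C1 + Integral(z/cos(z), z)


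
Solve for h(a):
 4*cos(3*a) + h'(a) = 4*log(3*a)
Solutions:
 h(a) = C1 + 4*a*log(a) - 4*a + 4*a*log(3) - 4*sin(3*a)/3


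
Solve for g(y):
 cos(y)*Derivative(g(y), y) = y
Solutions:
 g(y) = C1 + Integral(y/cos(y), y)


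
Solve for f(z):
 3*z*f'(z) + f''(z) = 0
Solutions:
 f(z) = C1 + C2*erf(sqrt(6)*z/2)


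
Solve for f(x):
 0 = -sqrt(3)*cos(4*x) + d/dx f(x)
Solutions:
 f(x) = C1 + sqrt(3)*sin(4*x)/4


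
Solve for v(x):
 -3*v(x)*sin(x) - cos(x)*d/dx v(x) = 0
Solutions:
 v(x) = C1*cos(x)^3


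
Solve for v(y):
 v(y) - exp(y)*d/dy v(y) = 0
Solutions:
 v(y) = C1*exp(-exp(-y))


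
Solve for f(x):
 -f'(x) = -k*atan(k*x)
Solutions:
 f(x) = C1 + k*Piecewise((x*atan(k*x) - log(k^2*x^2 + 1)/(2*k), Ne(k, 0)), (0, True))


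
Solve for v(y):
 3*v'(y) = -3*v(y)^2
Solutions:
 v(y) = 1/(C1 + y)


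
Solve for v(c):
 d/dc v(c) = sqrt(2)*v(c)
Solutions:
 v(c) = C1*exp(sqrt(2)*c)


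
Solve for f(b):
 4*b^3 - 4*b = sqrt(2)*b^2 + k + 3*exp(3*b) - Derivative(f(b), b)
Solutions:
 f(b) = C1 - b^4 + sqrt(2)*b^3/3 + 2*b^2 + b*k + exp(3*b)


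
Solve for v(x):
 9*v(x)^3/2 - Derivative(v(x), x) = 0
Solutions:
 v(x) = -sqrt(-1/(C1 + 9*x))
 v(x) = sqrt(-1/(C1 + 9*x))
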